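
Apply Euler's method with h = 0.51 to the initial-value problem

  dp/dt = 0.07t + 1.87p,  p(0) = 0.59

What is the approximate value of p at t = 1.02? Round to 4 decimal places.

2.2702

Euler: p_{n+1} = p_n + h·f(t_n, p_n).
t=0.000000, p=0.590000: f=1.103300 → p ← 0.590000 + 0.51·1.103300 = 1.152683
t=0.510000, p=1.152683: f=2.191217 → p ← 1.152683 + 0.51·2.191217 = 2.270204
p(1.02) ≈ 2.2702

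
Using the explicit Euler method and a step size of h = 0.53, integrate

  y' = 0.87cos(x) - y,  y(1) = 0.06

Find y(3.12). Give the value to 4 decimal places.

-0.4616

Euler: y_{n+1} = y_n + h·f(x_n, y_n).
x=1.000000, y=0.060000: f=0.410063 → y ← 0.060000 + 0.53·0.410063 = 0.277333
x=1.530000, y=0.277333: f=-0.241850 → y ← 0.277333 + 0.53·(-0.241850) = 0.149153
x=2.060000, y=0.149153: f=-0.557986 → y ← 0.149153 + 0.53·(-0.557986) = -0.146580
x=2.590000, y=-0.146580: f=-0.594391 → y ← -0.146580 + 0.53·(-0.594391) = -0.461607
y(3.12) ≈ -0.4616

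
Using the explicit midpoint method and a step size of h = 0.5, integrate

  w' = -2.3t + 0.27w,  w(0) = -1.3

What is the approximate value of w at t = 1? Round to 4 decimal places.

-2.9319

Midpoint: k1 = f(t_n, w_n); k2 = f(t_n + h/2, w_n + (h/2)·k1); w_{n+1} = w_n + h·k2.
t=0.000000, w=-1.300000:
  k1 = f(0.000000, -1.300000) = -0.351000
  k2 = f(0.250000, -1.387750) = -0.949693
  w ← -1.300000 + 0.5·(-0.949693) = -1.774846
t=0.500000, w=-1.774846:
  k1 = f(0.500000, -1.774846) = -1.629208
  k2 = f(0.750000, -2.182148) = -2.314180
  w ← -1.774846 + 0.5·(-2.314180) = -2.931936
w(1) ≈ -2.9319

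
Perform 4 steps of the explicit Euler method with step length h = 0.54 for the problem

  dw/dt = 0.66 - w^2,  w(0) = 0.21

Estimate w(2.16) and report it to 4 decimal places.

0.8109

Euler: w_{n+1} = w_n + h·f(t_n, w_n).
t=0.000000, w=0.210000: f=0.615900 → w ← 0.210000 + 0.54·0.615900 = 0.542586
t=0.540000, w=0.542586: f=0.365600 → w ← 0.542586 + 0.54·0.365600 = 0.740010
t=1.080000, w=0.740010: f=0.112385 → w ← 0.740010 + 0.54·0.112385 = 0.800698
t=1.620000, w=0.800698: f=0.018883 → w ← 0.800698 + 0.54·0.018883 = 0.810895
w(2.16) ≈ 0.8109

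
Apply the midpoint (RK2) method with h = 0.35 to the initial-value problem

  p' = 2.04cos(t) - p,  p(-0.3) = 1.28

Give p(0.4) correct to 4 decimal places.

Midpoint: k1 = f(t_n, p_n); k2 = f(t_n + h/2, p_n + (h/2)·k1); p_{n+1} = p_n + h·k2.
t=-0.300000, p=1.280000:
  k1 = f(-0.300000, 1.280000) = 0.668886
  k2 = f(-0.125000, 1.397055) = 0.627028
  p ← 1.280000 + 0.35·0.627028 = 1.499460
t=0.050000, p=1.499460:
  k1 = f(0.050000, 1.499460) = 0.537991
  k2 = f(0.225000, 1.593608) = 0.394972
  p ← 1.499460 + 0.35·0.394972 = 1.637700
p(0.4) ≈ 1.6377

1.6377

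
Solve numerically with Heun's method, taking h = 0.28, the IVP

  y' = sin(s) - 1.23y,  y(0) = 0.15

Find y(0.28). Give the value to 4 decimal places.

Heun: k1 = f(s_n, y_n); k2 = f(s_n + h, y_n + h·k1); y_{n+1} = y_n + (h/2)·(k1 + k2).
s=0.000000, y=0.150000:
  k1 = f(0.000000, 0.150000) = -0.184500
  k2 = f(0.280000, 0.098340) = 0.155397
  y ← 0.150000 + (0.28/2)·(-0.184500 + 0.155397) = 0.145926
y(0.28) ≈ 0.1459

0.1459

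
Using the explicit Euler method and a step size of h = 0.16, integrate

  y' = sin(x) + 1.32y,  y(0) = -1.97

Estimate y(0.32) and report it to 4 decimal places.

-2.8645

Euler: y_{n+1} = y_n + h·f(x_n, y_n).
x=0.000000, y=-1.970000: f=-2.600400 → y ← -1.970000 + 0.16·(-2.600400) = -2.386064
x=0.160000, y=-2.386064: f=-2.990286 → y ← -2.386064 + 0.16·(-2.990286) = -2.864510
y(0.32) ≈ -2.8645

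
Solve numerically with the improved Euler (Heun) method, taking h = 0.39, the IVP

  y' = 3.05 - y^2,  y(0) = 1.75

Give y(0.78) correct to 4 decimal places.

1.7476

Heun: k1 = f(s_n, y_n); k2 = f(s_n + h, y_n + h·k1); y_{n+1} = y_n + (h/2)·(k1 + k2).
s=0.000000, y=1.750000:
  k1 = f(0.000000, 1.750000) = -0.012500
  k2 = f(0.390000, 1.745125) = 0.004539
  y ← 1.750000 + (0.39/2)·(-0.012500 + 0.004539) = 1.748448
s=0.390000, y=1.748448:
  k1 = f(0.390000, 1.748448) = -0.007069
  k2 = f(0.780000, 1.745691) = 0.002564
  y ← 1.748448 + (0.39/2)·(-0.007069 + 0.002564) = 1.747569
y(0.78) ≈ 1.7476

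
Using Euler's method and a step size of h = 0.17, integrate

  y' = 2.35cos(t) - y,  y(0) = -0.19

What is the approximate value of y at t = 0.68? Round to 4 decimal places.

1.0708

Euler: y_{n+1} = y_n + h·f(t_n, y_n).
t=0.000000, y=-0.190000: f=2.540000 → y ← -0.190000 + 0.17·2.540000 = 0.241800
t=0.170000, y=0.241800: f=2.074324 → y ← 0.241800 + 0.17·2.074324 = 0.594435
t=0.340000, y=0.594435: f=1.621038 → y ← 0.594435 + 0.17·1.621038 = 0.870012
t=0.510000, y=0.870012: f=1.180938 → y ← 0.870012 + 0.17·1.180938 = 1.070771
y(0.68) ≈ 1.0708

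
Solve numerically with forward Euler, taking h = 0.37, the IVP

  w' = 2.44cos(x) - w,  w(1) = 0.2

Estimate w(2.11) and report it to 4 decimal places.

0.2050

Euler: w_{n+1} = w_n + h·f(x_n, w_n).
x=1.000000, w=0.200000: f=1.118338 → w ← 0.200000 + 0.37·1.118338 = 0.613785
x=1.370000, w=0.613785: f=-0.127128 → w ← 0.613785 + 0.37·(-0.127128) = 0.566748
x=1.740000, w=0.566748: f=-0.977637 → w ← 0.566748 + 0.37·(-0.977637) = 0.205022
w(2.11) ≈ 0.2050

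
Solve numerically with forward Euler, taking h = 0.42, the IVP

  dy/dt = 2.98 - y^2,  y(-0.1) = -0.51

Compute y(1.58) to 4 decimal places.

1.7242

Euler: y_{n+1} = y_n + h·f(t_n, y_n).
t=-0.100000, y=-0.510000: f=2.719900 → y ← -0.510000 + 0.42·2.719900 = 0.632358
t=0.320000, y=0.632358: f=2.580123 → y ← 0.632358 + 0.42·2.580123 = 1.716010
t=0.740000, y=1.716010: f=0.035310 → y ← 1.716010 + 0.42·0.035310 = 1.730840
t=1.160000, y=1.730840: f=-0.015808 → y ← 1.730840 + 0.42·(-0.015808) = 1.724201
y(1.58) ≈ 1.7242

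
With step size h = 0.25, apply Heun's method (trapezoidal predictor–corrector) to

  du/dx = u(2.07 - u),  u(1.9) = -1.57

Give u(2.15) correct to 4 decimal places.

Heun: k1 = f(x_n, u_n); k2 = f(x_n + h, u_n + h·k1); u_{n+1} = u_n + (h/2)·(k1 + k2).
x=1.900000, u=-1.570000:
  k1 = f(1.900000, -1.570000) = -5.714800
  k2 = f(2.150000, -2.998700) = -15.199511
  u ← -1.570000 + (0.25/2)·(-5.714800 + (-15.199511)) = -4.184289
u(2.15) ≈ -4.1843

-4.1843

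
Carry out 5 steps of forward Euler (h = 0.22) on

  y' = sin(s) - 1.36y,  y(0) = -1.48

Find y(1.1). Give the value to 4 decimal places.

0.0765

Euler: y_{n+1} = y_n + h·f(s_n, y_n).
s=0.000000, y=-1.480000: f=2.012800 → y ← -1.480000 + 0.22·2.012800 = -1.037184
s=0.220000, y=-1.037184: f=1.628800 → y ← -1.037184 + 0.22·1.628800 = -0.678848
s=0.440000, y=-0.678848: f=1.349173 → y ← -0.678848 + 0.22·1.349173 = -0.382030
s=0.660000, y=-0.382030: f=1.132678 → y ← -0.382030 + 0.22·1.132678 = -0.132841
s=0.880000, y=-0.132841: f=0.951403 → y ← -0.132841 + 0.22·0.951403 = 0.076468
y(1.1) ≈ 0.0765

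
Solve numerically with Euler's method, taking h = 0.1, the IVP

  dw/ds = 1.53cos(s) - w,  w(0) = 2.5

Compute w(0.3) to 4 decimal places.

Euler: w_{n+1} = w_n + h·f(s_n, w_n).
s=0.000000, w=2.500000: f=-0.970000 → w ← 2.500000 + 0.1·(-0.970000) = 2.403000
s=0.100000, w=2.403000: f=-0.880644 → w ← 2.403000 + 0.1·(-0.880644) = 2.314936
s=0.200000, w=2.314936: f=-0.815434 → w ← 2.314936 + 0.1·(-0.815434) = 2.233392
w(0.3) ≈ 2.2334

2.2334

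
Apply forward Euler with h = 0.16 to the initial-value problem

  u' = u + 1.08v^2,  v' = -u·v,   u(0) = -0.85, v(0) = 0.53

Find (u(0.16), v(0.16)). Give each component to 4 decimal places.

Euler on (u,v): u_{n+1} = u_n + h·u', v_{n+1} = v_n + h·v'.
0.000000: (-0.850000, 0.530000); f=(-0.546628, 0.450500) → (-0.937460, 0.602080)
(u(0.16), v(0.16)) ≈ (-0.9375, 0.6021)

-0.9375, 0.6021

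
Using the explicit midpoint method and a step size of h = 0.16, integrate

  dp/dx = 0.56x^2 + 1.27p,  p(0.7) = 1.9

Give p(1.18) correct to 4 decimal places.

Midpoint: k1 = f(x_n, p_n); k2 = f(x_n + h/2, p_n + (h/2)·k1); p_{n+1} = p_n + h·k2.
x=0.700000, p=1.900000:
  k1 = f(0.700000, 1.900000) = 2.687400
  k2 = f(0.780000, 2.114992) = 3.026744
  p ← 1.900000 + 0.16·3.026744 = 2.384279
x=0.860000, p=2.384279:
  k1 = f(0.860000, 2.384279) = 3.442210
  k2 = f(0.940000, 2.659656) = 3.872579
  p ← 2.384279 + 0.16·3.872579 = 3.003892
x=1.020000, p=3.003892:
  k1 = f(1.020000, 3.003892) = 4.397566
  k2 = f(1.100000, 3.355697) = 4.939335
  p ← 3.003892 + 0.16·4.939335 = 3.794185
p(1.18) ≈ 3.7942

3.7942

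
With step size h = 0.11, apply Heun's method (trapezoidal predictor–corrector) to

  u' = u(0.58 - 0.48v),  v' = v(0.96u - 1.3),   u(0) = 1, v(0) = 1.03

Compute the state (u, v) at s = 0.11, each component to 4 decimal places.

Heun on (u,v): k1 = f(s_n, state_n); k2 = f(s_n + h, state_n + h·k1); state_{n+1} = state_n + (h/2)·(k1 + k2).
0.000000: (1.000000, 1.030000)
  k1 = (0.085600, -0.350200)
  predictor → (1.009416, 0.991478)
  k2 = (0.105071, -0.328140)
  → (1.010487, 0.992691)
(u(0.11), v(0.11)) ≈ (1.0105, 0.9927)

1.0105, 0.9927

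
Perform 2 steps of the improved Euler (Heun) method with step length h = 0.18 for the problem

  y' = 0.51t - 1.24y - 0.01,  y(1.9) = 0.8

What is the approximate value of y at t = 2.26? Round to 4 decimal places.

0.8201

Heun: k1 = f(t_n, y_n); k2 = f(t_n + h, y_n + h·k1); y_{n+1} = y_n + (h/2)·(k1 + k2).
t=1.900000, y=0.800000:
  k1 = f(1.900000, 0.800000) = -0.033000
  k2 = f(2.080000, 0.794060) = 0.066166
  y ← 0.800000 + (0.18/2)·(-0.033000 + 0.066166) = 0.802985
t=2.080000, y=0.802985:
  k1 = f(2.080000, 0.802985) = 0.055099
  k2 = f(2.260000, 0.812903) = 0.134601
  y ← 0.802985 + (0.18/2)·(0.055099 + 0.134601) = 0.820058
y(2.26) ≈ 0.8201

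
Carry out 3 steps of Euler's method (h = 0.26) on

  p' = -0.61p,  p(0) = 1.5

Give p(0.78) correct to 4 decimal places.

Euler: p_{n+1} = p_n + h·f(t_n, p_n).
t=0.000000, p=1.500000: f=-0.915000 → p ← 1.500000 + 0.26·(-0.915000) = 1.262100
t=0.260000, p=1.262100: f=-0.769881 → p ← 1.262100 + 0.26·(-0.769881) = 1.061931
t=0.520000, p=1.061931: f=-0.647778 → p ← 1.061931 + 0.26·(-0.647778) = 0.893509
p(0.78) ≈ 0.8935

0.8935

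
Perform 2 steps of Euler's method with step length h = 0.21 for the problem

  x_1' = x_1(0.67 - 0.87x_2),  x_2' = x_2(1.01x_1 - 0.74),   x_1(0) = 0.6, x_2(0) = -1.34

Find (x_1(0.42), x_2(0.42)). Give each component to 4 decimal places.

1.1461, -1.3295

Euler on (x_1,x_2): x_1_{n+1} = x_1_n + h·x_1', x_2_{n+1} = x_2_n + h·x_2'.
0.000000: (0.600000, -1.340000); f=(1.101480, 0.179560) → (0.831311, -1.302292)
0.210000: (0.831311, -1.302292); f=(1.498849, -0.129739) → (1.146069, -1.329538)
(x_1(0.42), x_2(0.42)) ≈ (1.1461, -1.3295)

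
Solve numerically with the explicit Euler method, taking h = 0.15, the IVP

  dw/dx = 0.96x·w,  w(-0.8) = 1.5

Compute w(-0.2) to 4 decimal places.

Euler: w_{n+1} = w_n + h·f(x_n, w_n).
x=-0.800000, w=1.500000: f=-1.152000 → w ← 1.500000 + 0.15·(-1.152000) = 1.327200
x=-0.650000, w=1.327200: f=-0.828173 → w ← 1.327200 + 0.15·(-0.828173) = 1.202974
x=-0.500000, w=1.202974: f=-0.577428 → w ← 1.202974 + 0.15·(-0.577428) = 1.116360
x=-0.350000, w=1.116360: f=-0.375097 → w ← 1.116360 + 0.15·(-0.375097) = 1.060095
w(-0.2) ≈ 1.0601

1.0601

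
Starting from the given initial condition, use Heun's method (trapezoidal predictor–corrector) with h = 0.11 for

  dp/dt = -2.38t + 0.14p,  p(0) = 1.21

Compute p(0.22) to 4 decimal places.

Heun: k1 = f(t_n, p_n); k2 = f(t_n + h, p_n + h·k1); p_{n+1} = p_n + (h/2)·(k1 + k2).
t=0.000000, p=1.210000:
  k1 = f(0.000000, 1.210000) = 0.169400
  k2 = f(0.110000, 1.228634) = -0.089791
  p ← 1.210000 + (0.11/2)·(0.169400 + (-0.089791)) = 1.214378
t=0.110000, p=1.214378:
  k1 = f(0.110000, 1.214378) = -0.091787
  k2 = f(0.220000, 1.204282) = -0.355001
  p ← 1.214378 + (0.11/2)·(-0.091787 + (-0.355001)) = 1.189805
p(0.22) ≈ 1.1898

1.1898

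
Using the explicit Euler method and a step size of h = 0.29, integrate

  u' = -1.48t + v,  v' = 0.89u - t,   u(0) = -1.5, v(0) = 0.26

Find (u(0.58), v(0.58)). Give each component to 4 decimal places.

Euler on (u,v): u_{n+1} = u_n + h·u', v_{n+1} = v_n + h·v'.
0.000000: (-1.500000, 0.260000); f=(0.260000, -1.335000) → (-1.424600, -0.127150)
0.290000: (-1.424600, -0.127150); f=(-0.556350, -1.557894) → (-1.585942, -0.578939)
(u(0.58), v(0.58)) ≈ (-1.5859, -0.5789)

-1.5859, -0.5789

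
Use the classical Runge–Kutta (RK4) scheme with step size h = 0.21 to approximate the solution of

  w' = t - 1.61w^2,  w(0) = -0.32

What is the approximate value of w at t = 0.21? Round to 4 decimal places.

RK4: k1 = f(t_n, w_n); k2 = f(t_n + h/2, w_n + (h/2)·k1); k3 = f(t_n + h/2, w_n + (h/2)·k2); k4 = f(t_n + h, w_n + h·k3); w_{n+1} = w_n + (h/6)·(k1 + 2k2 + 2k3 + k4).
t=0.000000, w=-0.320000:
  k1 = f(0.000000, -0.320000) = -0.164864
  k2 = f(0.105000, -0.337311) = -0.078183
  k3 = f(0.105000, -0.328209) = -0.068431
  k4 = f(0.210000, -0.334371) = 0.029996
  w ← -0.320000 + (0.21/6)·(k1 + 2k2 + 2k3 + k4) = -0.334983
w(0.21) ≈ -0.3350

-0.3350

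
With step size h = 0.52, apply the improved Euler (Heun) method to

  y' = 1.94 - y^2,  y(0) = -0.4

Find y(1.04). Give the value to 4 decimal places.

Heun: k1 = f(x_n, y_n); k2 = f(x_n + h, y_n + h·k1); y_{n+1} = y_n + (h/2)·(k1 + k2).
x=0.000000, y=-0.400000:
  k1 = f(0.000000, -0.400000) = 1.780000
  k2 = f(0.520000, 0.525600) = 1.663745
  y ← -0.400000 + (0.52/2)·(1.780000 + 1.663745) = 0.495374
x=0.520000, y=0.495374:
  k1 = f(0.520000, 0.495374) = 1.694605
  k2 = f(1.040000, 1.376568) = 0.045060
  y ← 0.495374 + (0.52/2)·(1.694605 + 0.045060) = 0.947687
y(1.04) ≈ 0.9477

0.9477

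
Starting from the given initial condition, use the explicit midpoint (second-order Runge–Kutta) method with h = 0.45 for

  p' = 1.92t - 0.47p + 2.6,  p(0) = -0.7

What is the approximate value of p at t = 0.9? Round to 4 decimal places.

2.1341

Midpoint: k1 = f(t_n, p_n); k2 = f(t_n + h/2, p_n + (h/2)·k1); p_{n+1} = p_n + h·k2.
t=0.000000, p=-0.700000:
  k1 = f(0.000000, -0.700000) = 2.929000
  k2 = f(0.225000, -0.040975) = 3.051258
  p ← -0.700000 + 0.45·3.051258 = 0.673066
t=0.450000, p=0.673066:
  k1 = f(0.450000, 0.673066) = 3.147659
  k2 = f(0.675000, 1.381289) = 3.246794
  p ← 0.673066 + 0.45·3.246794 = 2.134123
p(0.9) ≈ 2.1341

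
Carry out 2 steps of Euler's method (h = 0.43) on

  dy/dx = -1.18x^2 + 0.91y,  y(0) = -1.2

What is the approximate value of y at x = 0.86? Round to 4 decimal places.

-2.4167

Euler: y_{n+1} = y_n + h·f(x_n, y_n).
x=0.000000, y=-1.200000: f=-1.092000 → y ← -1.200000 + 0.43·(-1.092000) = -1.669560
x=0.430000, y=-1.669560: f=-1.737482 → y ← -1.669560 + 0.43·(-1.737482) = -2.416677
y(0.86) ≈ -2.4167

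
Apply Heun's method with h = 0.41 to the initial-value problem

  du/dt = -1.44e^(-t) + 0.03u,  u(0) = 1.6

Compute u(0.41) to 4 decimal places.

1.1251

Heun: k1 = f(t_n, u_n); k2 = f(t_n + h, u_n + h·k1); u_{n+1} = u_n + (h/2)·(k1 + k2).
t=0.000000, u=1.600000:
  k1 = f(0.000000, 1.600000) = -1.392000
  k2 = f(0.410000, 1.029280) = -0.924778
  u ← 1.600000 + (0.41/2)·(-1.392000 + (-0.924778)) = 1.125061
u(0.41) ≈ 1.1251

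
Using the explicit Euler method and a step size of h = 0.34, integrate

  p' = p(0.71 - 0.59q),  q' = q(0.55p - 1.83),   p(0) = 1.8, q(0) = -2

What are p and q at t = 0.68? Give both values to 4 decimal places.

Euler on (p,q): p_{n+1} = p_n + h·p', q_{n+1} = q_n + h·q'.
0.000000: (1.800000, -2.000000); f=(3.402000, 1.680000) → (2.956680, -1.428800)
0.340000: (2.956680, -1.428800); f=(4.591700, 0.291227) → (4.517858, -1.329783)
(p(0.68), q(0.68)) ≈ (4.5179, -1.3298)

4.5179, -1.3298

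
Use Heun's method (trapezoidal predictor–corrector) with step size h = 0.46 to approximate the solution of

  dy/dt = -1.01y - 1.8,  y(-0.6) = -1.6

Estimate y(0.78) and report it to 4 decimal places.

-1.7337

Heun: k1 = f(t_n, y_n); k2 = f(t_n + h, y_n + h·k1); y_{n+1} = y_n + (h/2)·(k1 + k2).
t=-0.600000, y=-1.600000:
  k1 = f(-0.600000, -1.600000) = -0.184000
  k2 = f(-0.140000, -1.684640) = -0.098514
  y ← -1.600000 + (0.46/2)·(-0.184000 + (-0.098514)) = -1.664978
t=-0.140000, y=-1.664978:
  k1 = f(-0.140000, -1.664978) = -0.118372
  k2 = f(0.320000, -1.719429) = -0.063376
  y ← -1.664978 + (0.46/2)·(-0.118372 + (-0.063376)) = -1.706780
t=0.320000, y=-1.706780:
  k1 = f(0.320000, -1.706780) = -0.076152
  k2 = f(0.780000, -1.741810) = -0.040772
  y ← -1.706780 + (0.46/2)·(-0.076152 + (-0.040772)) = -1.733673
y(0.78) ≈ -1.7337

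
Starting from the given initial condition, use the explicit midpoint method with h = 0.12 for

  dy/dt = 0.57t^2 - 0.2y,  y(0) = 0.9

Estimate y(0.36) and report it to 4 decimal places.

0.8460

Midpoint: k1 = f(t_n, y_n); k2 = f(t_n + h/2, y_n + (h/2)·k1); y_{n+1} = y_n + h·k2.
t=0.000000, y=0.900000:
  k1 = f(0.000000, 0.900000) = -0.180000
  k2 = f(0.060000, 0.889200) = -0.175788
  y ← 0.900000 + 0.12·(-0.175788) = 0.878905
t=0.120000, y=0.878905:
  k1 = f(0.120000, 0.878905) = -0.167573
  k2 = f(0.180000, 0.868851) = -0.155302
  y ← 0.878905 + 0.12·(-0.155302) = 0.860269
t=0.240000, y=0.860269:
  k1 = f(0.240000, 0.860269) = -0.139222
  k2 = f(0.300000, 0.851916) = -0.119083
  y ← 0.860269 + 0.12·(-0.119083) = 0.845979
y(0.36) ≈ 0.8460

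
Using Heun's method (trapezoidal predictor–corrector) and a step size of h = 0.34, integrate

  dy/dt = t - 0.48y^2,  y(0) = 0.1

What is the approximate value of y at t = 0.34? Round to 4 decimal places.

0.1562

Heun: k1 = f(t_n, y_n); k2 = f(t_n + h, y_n + h·k1); y_{n+1} = y_n + (h/2)·(k1 + k2).
t=0.000000, y=0.100000:
  k1 = f(0.000000, 0.100000) = -0.004800
  k2 = f(0.340000, 0.098368) = 0.335355
  y ← 0.100000 + (0.34/2)·(-0.004800 + 0.335355) = 0.156194
y(0.34) ≈ 0.1562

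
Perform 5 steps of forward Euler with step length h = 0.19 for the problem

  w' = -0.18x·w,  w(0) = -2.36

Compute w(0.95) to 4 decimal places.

Euler: w_{n+1} = w_n + h·f(x_n, w_n).
x=0.000000, w=-2.360000: f=0.000000 → w ← -2.360000 + 0.19·0.000000 = -2.360000
x=0.190000, w=-2.360000: f=0.080712 → w ← -2.360000 + 0.19·0.080712 = -2.344665
x=0.380000, w=-2.344665: f=0.160375 → w ← -2.344665 + 0.19·0.160375 = -2.314193
x=0.570000, w=-2.314193: f=0.237436 → w ← -2.314193 + 0.19·0.237436 = -2.269081
x=0.760000, w=-2.269081: f=0.310410 → w ← -2.269081 + 0.19·0.310410 = -2.210103
w(0.95) ≈ -2.2101

-2.2101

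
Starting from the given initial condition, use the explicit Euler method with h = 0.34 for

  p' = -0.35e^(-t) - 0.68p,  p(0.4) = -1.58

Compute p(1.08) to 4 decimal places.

Euler: p_{n+1} = p_n + h·f(t_n, p_n).
t=0.400000, p=-1.580000: f=0.839788 → p ← -1.580000 + 0.34·0.839788 = -1.294472
t=0.740000, p=-1.294472: f=0.713251 → p ← -1.294472 + 0.34·0.713251 = -1.051967
p(1.08) ≈ -1.0520

-1.0520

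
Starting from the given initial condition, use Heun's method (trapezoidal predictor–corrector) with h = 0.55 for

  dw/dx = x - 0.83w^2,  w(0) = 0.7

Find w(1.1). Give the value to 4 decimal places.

Heun: k1 = f(x_n, w_n); k2 = f(x_n + h, w_n + h·k1); w_{n+1} = w_n + (h/2)·(k1 + k2).
x=0.000000, w=0.700000:
  k1 = f(0.000000, 0.700000) = -0.406700
  k2 = f(0.550000, 0.476315) = 0.361693
  w ← 0.700000 + (0.55/2)·(-0.406700 + 0.361693) = 0.687623
x=0.550000, w=0.687623:
  k1 = f(0.550000, 0.687623) = 0.157555
  k2 = f(1.100000, 0.774278) = 0.602409
  w ← 0.687623 + (0.55/2)·(0.157555 + 0.602409) = 0.896613
w(1.1) ≈ 0.8966

0.8966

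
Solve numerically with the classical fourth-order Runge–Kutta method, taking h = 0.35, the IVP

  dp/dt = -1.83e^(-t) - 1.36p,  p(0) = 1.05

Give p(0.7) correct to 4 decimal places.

-0.1563

RK4: k1 = f(t_n, p_n); k2 = f(t_n + h/2, p_n + (h/2)·k1); k3 = f(t_n + h/2, p_n + (h/2)·k2); k4 = f(t_n + h, p_n + h·k3); p_{n+1} = p_n + (h/6)·(k1 + 2k2 + 2k3 + k4).
t=0.000000, p=1.050000:
  k1 = f(0.000000, 1.050000) = -3.258000
  k2 = f(0.175000, 0.479850) = -2.188802
  k3 = f(0.175000, 0.666960) = -2.443271
  k4 = f(0.350000, 0.194855) = -1.554582
  p ← 1.050000 + (0.35/6)·(k1 + 2k2 + 2k3 + k4) = 0.228857
t=0.350000, p=0.228857:
  k1 = f(0.350000, 0.228857) = -1.600825
  k2 = f(0.525000, -0.051287) = -1.012796
  k3 = f(0.525000, 0.051618) = -1.152747
  k4 = f(0.700000, -0.174604) = -0.671290
  p ← 0.228857 + (0.35/6)·(k1 + 2k2 + 2k3 + k4) = -0.156329
p(0.7) ≈ -0.1563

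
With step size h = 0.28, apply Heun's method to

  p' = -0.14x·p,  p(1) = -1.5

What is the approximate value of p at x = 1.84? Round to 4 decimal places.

-1.2694

Heun: k1 = f(x_n, p_n); k2 = f(x_n + h, p_n + h·k1); p_{n+1} = p_n + (h/2)·(k1 + k2).
x=1.000000, p=-1.500000:
  k1 = f(1.000000, -1.500000) = 0.210000
  k2 = f(1.280000, -1.441200) = 0.258263
  p ← -1.500000 + (0.28/2)·(0.210000 + 0.258263) = -1.434443
x=1.280000, p=-1.434443:
  k1 = f(1.280000, -1.434443) = 0.257052
  k2 = f(1.560000, -1.362469) = 0.297563
  p ← -1.434443 + (0.28/2)·(0.257052 + 0.297563) = -1.356797
x=1.560000, p=-1.356797:
  k1 = f(1.560000, -1.356797) = 0.296324
  k2 = f(1.840000, -1.273826) = 0.328138
  p ← -1.356797 + (0.28/2)·(0.296324 + 0.328138) = -1.269372
p(1.84) ≈ -1.2694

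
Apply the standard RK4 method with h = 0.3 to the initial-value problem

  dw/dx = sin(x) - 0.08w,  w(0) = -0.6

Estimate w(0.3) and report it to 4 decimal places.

RK4: k1 = f(x_n, w_n); k2 = f(x_n + h/2, w_n + (h/2)·k1); k3 = f(x_n + h/2, w_n + (h/2)·k2); k4 = f(x_n + h, w_n + h·k3); w_{n+1} = w_n + (h/6)·(k1 + 2k2 + 2k3 + k4).
x=0.000000, w=-0.600000:
  k1 = f(0.000000, -0.600000) = 0.048000
  k2 = f(0.150000, -0.592800) = 0.196862
  k3 = f(0.150000, -0.570471) = 0.195076
  k4 = f(0.300000, -0.541477) = 0.338838
  w ← -0.600000 + (0.3/6)·(k1 + 2k2 + 2k3 + k4) = -0.541464
w(0.3) ≈ -0.5415

-0.5415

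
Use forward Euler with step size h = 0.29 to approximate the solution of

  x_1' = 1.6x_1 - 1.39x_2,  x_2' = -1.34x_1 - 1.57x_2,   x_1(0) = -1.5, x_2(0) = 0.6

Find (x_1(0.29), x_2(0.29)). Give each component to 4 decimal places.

-2.4379, 0.9097

Euler on (x_1,x_2): x_1_{n+1} = x_1_n + h·x_1', x_2_{n+1} = x_2_n + h·x_2'.
0.000000: (-1.500000, 0.600000); f=(-3.234000, 1.068000) → (-2.437860, 0.909720)
(x_1(0.29), x_2(0.29)) ≈ (-2.4379, 0.9097)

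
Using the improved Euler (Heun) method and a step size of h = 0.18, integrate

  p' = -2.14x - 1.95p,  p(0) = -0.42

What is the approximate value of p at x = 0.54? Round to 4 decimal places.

-0.3825

Heun: k1 = f(x_n, p_n); k2 = f(x_n + h, p_n + h·k1); p_{n+1} = p_n + (h/2)·(k1 + k2).
x=0.000000, p=-0.420000:
  k1 = f(0.000000, -0.420000) = 0.819000
  k2 = f(0.180000, -0.272580) = 0.146331
  p ← -0.420000 + (0.18/2)·(0.819000 + 0.146331) = -0.333120
x=0.180000, p=-0.333120:
  k1 = f(0.180000, -0.333120) = 0.264384
  k2 = f(0.360000, -0.285531) = -0.213615
  p ← -0.333120 + (0.18/2)·(0.264384 + (-0.213615)) = -0.328551
x=0.360000, p=-0.328551:
  k1 = f(0.360000, -0.328551) = -0.129726
  k2 = f(0.540000, -0.351902) = -0.469392
  p ← -0.328551 + (0.18/2)·(-0.129726 + (-0.469392)) = -0.382472
p(0.54) ≈ -0.3825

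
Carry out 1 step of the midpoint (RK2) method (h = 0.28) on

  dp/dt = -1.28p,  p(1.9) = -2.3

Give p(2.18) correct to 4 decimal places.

-1.6234

Midpoint: k1 = f(t_n, p_n); k2 = f(t_n + h/2, p_n + (h/2)·k1); p_{n+1} = p_n + h·k2.
t=1.900000, p=-2.300000:
  k1 = f(1.900000, -2.300000) = 2.944000
  k2 = f(2.040000, -1.887840) = 2.416435
  p ← -2.300000 + 0.28·2.416435 = -1.623398
p(2.18) ≈ -1.6234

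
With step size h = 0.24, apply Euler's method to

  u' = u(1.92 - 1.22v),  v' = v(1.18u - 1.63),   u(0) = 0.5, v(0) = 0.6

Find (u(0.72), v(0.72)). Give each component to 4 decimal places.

1.1584, 0.3029

Euler on (u,v): u_{n+1} = u_n + h·u', v_{n+1} = v_n + h·v'.
0.000000: (0.500000, 0.600000); f=(0.594000, -0.624000) → (0.642560, 0.450240)
0.240000: (0.642560, 0.450240); f=(0.880762, -0.392510) → (0.853943, 0.356038)
0.480000: (0.853943, 0.356038); f=(1.268647, -0.221579) → (1.158418, 0.302859)
(u(0.72), v(0.72)) ≈ (1.1584, 0.3029)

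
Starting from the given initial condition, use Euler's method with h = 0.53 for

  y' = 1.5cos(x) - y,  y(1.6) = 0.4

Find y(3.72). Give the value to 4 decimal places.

-1.2013

Euler: y_{n+1} = y_n + h·f(x_n, y_n).
x=1.600000, y=0.400000: f=-0.443799 → y ← 0.400000 + 0.53·(-0.443799) = 0.164786
x=2.130000, y=0.164786: f=-0.960553 → y ← 0.164786 + 0.53·(-0.960553) = -0.344307
x=2.660000, y=-0.344307: f=-0.985081 → y ← -0.344307 + 0.53·(-0.985081) = -0.866400
x=3.190000, y=-0.866400: f=-0.631843 → y ← -0.866400 + 0.53·(-0.631843) = -1.201277
y(3.72) ≈ -1.2013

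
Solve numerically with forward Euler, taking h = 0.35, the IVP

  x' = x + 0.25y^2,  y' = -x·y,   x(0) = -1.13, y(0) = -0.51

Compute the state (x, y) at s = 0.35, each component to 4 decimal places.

Euler on (x,y): x_{n+1} = x_n + h·x', y_{n+1} = y_n + h·y'.
0.000000: (-1.130000, -0.510000); f=(-1.064975, -0.576300) → (-1.502741, -0.711705)
(x(0.35), y(0.35)) ≈ (-1.5027, -0.7117)

-1.5027, -0.7117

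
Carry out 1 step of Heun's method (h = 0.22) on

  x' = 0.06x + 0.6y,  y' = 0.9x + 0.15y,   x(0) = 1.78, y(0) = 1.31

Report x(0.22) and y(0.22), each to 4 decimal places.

Heun on (x,y): k1 = f(t_n, state_n); k2 = f(t_n + h, state_n + h·k1); state_{n+1} = state_n + (h/2)·(k1 + k2).
0.000000: (1.780000, 1.310000)
  k1 = (0.892800, 1.798500)
  predictor → (1.976416, 1.705670)
  k2 = (1.141987, 2.034625)
  → (2.003827, 1.731644)
(x(0.22), y(0.22)) ≈ (2.0038, 1.7316)

2.0038, 1.7316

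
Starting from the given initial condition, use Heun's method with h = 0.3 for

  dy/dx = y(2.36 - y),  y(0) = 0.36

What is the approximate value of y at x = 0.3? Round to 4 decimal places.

0.6221

Heun: k1 = f(x_n, y_n); k2 = f(x_n + h, y_n + h·k1); y_{n+1} = y_n + (h/2)·(k1 + k2).
x=0.000000, y=0.360000:
  k1 = f(0.000000, 0.360000) = 0.720000
  k2 = f(0.300000, 0.576000) = 1.027584
  y ← 0.360000 + (0.3/2)·(0.720000 + 1.027584) = 0.622138
y(0.3) ≈ 0.6221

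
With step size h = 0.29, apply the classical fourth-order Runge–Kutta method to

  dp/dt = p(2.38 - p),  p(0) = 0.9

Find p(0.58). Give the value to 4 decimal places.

1.6836

RK4: k1 = f(t_n, p_n); k2 = f(t_n + h/2, p_n + (h/2)·k1); k3 = f(t_n + h/2, p_n + (h/2)·k2); k4 = f(t_n + h, p_n + h·k3); p_{n+1} = p_n + (h/6)·(k1 + 2k2 + 2k3 + k4).
t=0.000000, p=0.900000:
  k1 = f(0.000000, 0.900000) = 1.332000
  k2 = f(0.145000, 1.093140) = 1.406718
  k3 = f(0.145000, 1.103974) = 1.408700
  k4 = f(0.290000, 1.308523) = 1.402052
  p ← 0.900000 + (0.29/6)·(k1 + 2k2 + 2k3 + k4) = 1.304303
t=0.290000, p=1.304303:
  k1 = f(0.290000, 1.304303) = 1.403035
  k2 = f(0.435000, 1.507743) = 1.315139
  k3 = f(0.435000, 1.494998) = 1.323076
  k4 = f(0.580000, 1.687995) = 1.168101
  p ← 1.304303 + (0.29/6)·(k1 + 2k2 + 2k3 + k4) = 1.683602
p(0.58) ≈ 1.6836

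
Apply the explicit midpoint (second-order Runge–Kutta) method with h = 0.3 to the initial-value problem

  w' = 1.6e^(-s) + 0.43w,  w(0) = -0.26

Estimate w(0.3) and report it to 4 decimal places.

0.1484

Midpoint: k1 = f(s_n, w_n); k2 = f(s_n + h/2, w_n + (h/2)·k1); w_{n+1} = w_n + h·k2.
s=0.000000, w=-0.260000:
  k1 = f(0.000000, -0.260000) = 1.488200
  k2 = f(0.150000, -0.036770) = 1.361322
  w ← -0.260000 + 0.3·1.361322 = 0.148396
w(0.3) ≈ 0.1484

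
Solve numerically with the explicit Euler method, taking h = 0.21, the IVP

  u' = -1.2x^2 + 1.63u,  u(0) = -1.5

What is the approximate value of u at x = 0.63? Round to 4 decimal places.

Euler: u_{n+1} = u_n + h·f(x_n, u_n).
x=0.000000, u=-1.500000: f=-2.445000 → u ← -1.500000 + 0.21·(-2.445000) = -2.013450
x=0.210000, u=-2.013450: f=-3.334843 → u ← -2.013450 + 0.21·(-3.334843) = -2.713767
x=0.420000, u=-2.713767: f=-4.635120 → u ← -2.713767 + 0.21·(-4.635120) = -3.687142
u(0.63) ≈ -3.6871

-3.6871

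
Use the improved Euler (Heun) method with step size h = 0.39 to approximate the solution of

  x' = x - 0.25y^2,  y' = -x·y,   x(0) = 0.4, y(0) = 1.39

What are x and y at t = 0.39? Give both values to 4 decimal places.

Heun on (x,y): k1 = f(t_n, state_n); k2 = f(t_n + h, state_n + h·k1); state_{n+1} = state_n + (h/2)·(k1 + k2).
0.000000: (0.400000, 1.390000)
  k1 = (-0.083025, -0.556000)
  predictor → (0.367620, 1.173160)
  k2 = (0.023544, -0.431277)
  → (0.388401, 1.197481)
(x(0.39), y(0.39)) ≈ (0.3884, 1.1975)

0.3884, 1.1975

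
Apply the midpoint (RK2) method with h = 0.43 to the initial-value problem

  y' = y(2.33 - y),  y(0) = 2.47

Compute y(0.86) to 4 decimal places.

2.3668

Midpoint: k1 = f(t_n, y_n); k2 = f(t_n + h/2, y_n + (h/2)·k1); y_{n+1} = y_n + h·k2.
t=0.000000, y=2.470000:
  k1 = f(0.000000, 2.470000) = -0.345800
  k2 = f(0.215000, 2.395653) = -0.157282
  y ← 2.470000 + 0.43·(-0.157282) = 2.402369
t=0.430000, y=2.402369:
  k1 = f(0.430000, 2.402369) = -0.173857
  k2 = f(0.645000, 2.364990) = -0.082750
  y ← 2.402369 + 0.43·(-0.082750) = 2.366786
y(0.86) ≈ 2.3668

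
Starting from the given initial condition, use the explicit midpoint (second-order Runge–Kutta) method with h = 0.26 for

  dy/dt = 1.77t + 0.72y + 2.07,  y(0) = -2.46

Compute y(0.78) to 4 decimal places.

Midpoint: k1 = f(t_n, y_n); k2 = f(t_n + h/2, y_n + (h/2)·k1); y_{n+1} = y_n + h·k2.
t=0.000000, y=-2.460000:
  k1 = f(0.000000, -2.460000) = 0.298800
  k2 = f(0.130000, -2.421156) = 0.556868
  y ← -2.460000 + 0.26·0.556868 = -2.315214
t=0.260000, y=-2.315214:
  k1 = f(0.260000, -2.315214) = 0.863246
  k2 = f(0.390000, -2.202992) = 1.174145
  y ← -2.315214 + 0.26·1.174145 = -2.009937
t=0.520000, y=-2.009937:
  k1 = f(0.520000, -2.009937) = 1.543246
  k2 = f(0.650000, -1.809315) = 1.917793
  y ← -2.009937 + 0.26·1.917793 = -1.511310
y(0.78) ≈ -1.5113

-1.5113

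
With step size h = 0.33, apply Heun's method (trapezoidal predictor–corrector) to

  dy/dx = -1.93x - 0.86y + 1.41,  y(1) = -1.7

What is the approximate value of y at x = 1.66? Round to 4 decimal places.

-1.5964

Heun: k1 = f(x_n, y_n); k2 = f(x_n + h, y_n + h·k1); y_{n+1} = y_n + (h/2)·(k1 + k2).
x=1.000000, y=-1.700000:
  k1 = f(1.000000, -1.700000) = 0.942000
  k2 = f(1.330000, -1.389140) = 0.037760
  y ← -1.700000 + (0.33/2)·(0.942000 + 0.037760) = -1.538340
x=1.330000, y=-1.538340:
  k1 = f(1.330000, -1.538340) = 0.166072
  k2 = f(1.660000, -1.483536) = -0.517959
  y ← -1.538340 + (0.33/2)·(0.166072 + (-0.517959)) = -1.596401
y(1.66) ≈ -1.5964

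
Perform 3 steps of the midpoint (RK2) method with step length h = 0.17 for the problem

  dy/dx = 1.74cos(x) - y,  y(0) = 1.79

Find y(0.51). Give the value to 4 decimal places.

Midpoint: k1 = f(x_n, y_n); k2 = f(x_n + h/2, y_n + (h/2)·k1); y_{n+1} = y_n + h·k2.
x=0.000000, y=1.790000:
  k1 = f(0.000000, 1.790000) = -0.050000
  k2 = f(0.085000, 1.785750) = -0.052032
  y ← 1.790000 + 0.17·(-0.052032) = 1.781155
x=0.170000, y=1.781155:
  k1 = f(0.170000, 1.781155) = -0.066237
  k2 = f(0.255000, 1.775524) = -0.091790
  y ← 1.781155 + 0.17·(-0.091790) = 1.765550
x=0.340000, y=1.765550:
  k1 = f(0.340000, 1.765550) = -0.125157
  k2 = f(0.425000, 1.754912) = -0.169704
  y ← 1.765550 + 0.17·(-0.169704) = 1.736700
y(0.51) ≈ 1.7367

1.7367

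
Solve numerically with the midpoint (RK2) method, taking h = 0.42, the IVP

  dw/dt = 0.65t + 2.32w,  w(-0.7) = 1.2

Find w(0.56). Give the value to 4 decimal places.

16.2438

Midpoint: k1 = f(t_n, w_n); k2 = f(t_n + h/2, w_n + (h/2)·k1); w_{n+1} = w_n + h·k2.
t=-0.700000, w=1.200000:
  k1 = f(-0.700000, 1.200000) = 2.329000
  k2 = f(-0.490000, 1.689090) = 3.600189
  w ← 1.200000 + 0.42·3.600189 = 2.712079
t=-0.280000, w=2.712079:
  k1 = f(-0.280000, 2.712079) = 6.110024
  k2 = f(-0.070000, 3.995184) = 9.223328
  w ← 2.712079 + 0.42·9.223328 = 6.585877
t=0.140000, w=6.585877:
  k1 = f(0.140000, 6.585877) = 15.370234
  k2 = f(0.350000, 9.813626) = 22.995113
  w ← 6.585877 + 0.42·22.995113 = 16.243824
w(0.56) ≈ 16.2438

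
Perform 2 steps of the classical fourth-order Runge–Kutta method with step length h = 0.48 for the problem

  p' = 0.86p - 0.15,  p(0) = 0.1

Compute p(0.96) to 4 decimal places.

0.0045

RK4: k1 = f(x_n, p_n); k2 = f(x_n + h/2, p_n + (h/2)·k1); k3 = f(x_n + h/2, p_n + (h/2)·k2); k4 = f(x_n + h, p_n + h·k3); p_{n+1} = p_n + (h/6)·(k1 + 2k2 + 2k3 + k4).
x=0.000000, p=0.100000:
  k1 = f(0.000000, 0.100000) = -0.064000
  k2 = f(0.240000, 0.084640) = -0.077210
  k3 = f(0.240000, 0.081470) = -0.079936
  k4 = f(0.480000, 0.061631) = -0.096998
  p ← 0.100000 + (0.48/6)·(k1 + 2k2 + 2k3 + k4) = 0.061977
x=0.480000, p=0.061977:
  k1 = f(0.480000, 0.061977) = -0.096700
  k2 = f(0.720000, 0.038769) = -0.116659
  k3 = f(0.720000, 0.033979) = -0.120778
  k4 = f(0.960000, 0.004003) = -0.146557
  p ← 0.061977 + (0.48/6)·(k1 + 2k2 + 2k3 + k4) = 0.004526
p(0.96) ≈ 0.0045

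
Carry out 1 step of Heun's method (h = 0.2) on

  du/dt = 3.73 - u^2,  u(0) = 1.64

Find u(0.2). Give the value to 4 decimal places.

Heun: k1 = f(t_n, u_n); k2 = f(t_n + h, u_n + h·k1); u_{n+1} = u_n + (h/2)·(k1 + k2).
t=0.000000, u=1.640000:
  k1 = f(0.000000, 1.640000) = 1.040400
  k2 = f(0.200000, 1.848080) = 0.314600
  u ← 1.640000 + (0.2/2)·(1.040400 + 0.314600) = 1.775500
u(0.2) ≈ 1.7755

1.7755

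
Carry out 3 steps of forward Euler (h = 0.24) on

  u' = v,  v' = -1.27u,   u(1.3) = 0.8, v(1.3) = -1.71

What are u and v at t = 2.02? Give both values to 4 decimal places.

Euler on (u,v): u_{n+1} = u_n + h·u', v_{n+1} = v_n + h·v'.
1.300000: (0.800000, -1.710000); f=(-1.710000, -1.016000) → (0.389600, -1.953840)
1.540000: (0.389600, -1.953840); f=(-1.953840, -0.494792) → (-0.079322, -2.072590)
1.780000: (-0.079322, -2.072590); f=(-2.072590, 0.100738) → (-0.576743, -2.048413)
(u(2.02), v(2.02)) ≈ (-0.5767, -2.0484)

-0.5767, -2.0484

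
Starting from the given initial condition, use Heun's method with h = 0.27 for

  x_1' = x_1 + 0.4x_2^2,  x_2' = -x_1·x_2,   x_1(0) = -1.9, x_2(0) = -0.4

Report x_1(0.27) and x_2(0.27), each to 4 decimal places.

-2.4515, -0.6983

Heun on (x_1,x_2): k1 = f(x_n, state_n); k2 = f(x_n + h, state_n + h·k1); state_{n+1} = state_n + (h/2)·(k1 + k2).
0.000000: (-1.900000, -0.400000)
  k1 = (-1.836000, -0.760000)
  predictor → (-2.395720, -0.605200)
  k2 = (-2.249213, -1.449890)
  → (-2.451504, -0.698335)
(x_1(0.27), x_2(0.27)) ≈ (-2.4515, -0.6983)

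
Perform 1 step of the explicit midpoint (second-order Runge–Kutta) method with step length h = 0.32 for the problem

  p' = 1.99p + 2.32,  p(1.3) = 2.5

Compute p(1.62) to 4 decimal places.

Midpoint: k1 = f(x_n, p_n); k2 = f(x_n + h/2, p_n + (h/2)·k1); p_{n+1} = p_n + h·k2.
x=1.300000, p=2.500000:
  k1 = f(1.300000, 2.500000) = 7.295000
  k2 = f(1.460000, 3.667200) = 9.617728
  p ← 2.500000 + 0.32·9.617728 = 5.577673
p(1.62) ≈ 5.5777

5.5777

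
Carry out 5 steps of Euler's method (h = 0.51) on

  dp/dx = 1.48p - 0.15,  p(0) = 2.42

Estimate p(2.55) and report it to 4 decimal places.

Euler: p_{n+1} = p_n + h·f(x_n, p_n).
x=0.000000, p=2.420000: f=3.431600 → p ← 2.420000 + 0.51·3.431600 = 4.170116
x=0.510000, p=4.170116: f=6.021772 → p ← 4.170116 + 0.51·6.021772 = 7.241220
x=1.020000, p=7.241220: f=10.567005 → p ← 7.241220 + 0.51·10.567005 = 12.630392
x=1.530000, p=12.630392: f=18.542980 → p ← 12.630392 + 0.51·18.542980 = 22.087312
x=2.040000, p=22.087312: f=32.539222 → p ← 22.087312 + 0.51·32.539222 = 38.682315
p(2.55) ≈ 38.6823

38.6823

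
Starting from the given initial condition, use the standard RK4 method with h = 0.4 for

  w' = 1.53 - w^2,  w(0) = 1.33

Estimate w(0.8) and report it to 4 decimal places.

RK4: k1 = f(x_n, w_n); k2 = f(x_n + h/2, w_n + (h/2)·k1); k3 = f(x_n + h/2, w_n + (h/2)·k2); k4 = f(x_n + h, w_n + h·k3); w_{n+1} = w_n + (h/6)·(k1 + 2k2 + 2k3 + k4).
x=0.000000, w=1.330000:
  k1 = f(0.000000, 1.330000) = -0.238900
  k2 = f(0.200000, 1.282220) = -0.114088
  k3 = f(0.200000, 1.307182) = -0.178726
  k4 = f(0.400000, 1.258510) = -0.053847
  w ← 1.330000 + (0.4/6)·(k1 + 2k2 + 2k3 + k4) = 1.271442
x=0.400000, w=1.271442:
  k1 = f(0.400000, 1.271442) = -0.086564
  k2 = f(0.600000, 1.254129) = -0.042839
  k3 = f(0.600000, 1.262874) = -0.064850
  k4 = f(0.800000, 1.245502) = -0.021274
  w ← 1.271442 + (0.4/6)·(k1 + 2k2 + 2k3 + k4) = 1.249894
w(0.8) ≈ 1.2499

1.2499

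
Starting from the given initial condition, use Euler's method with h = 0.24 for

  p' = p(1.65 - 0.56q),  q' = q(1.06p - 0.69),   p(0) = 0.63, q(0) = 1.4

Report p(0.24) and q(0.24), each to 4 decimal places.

Euler on (p,q): p_{n+1} = p_n + h·p', q_{n+1} = q_n + h·q'.
0.000000: (0.630000, 1.400000); f=(0.545580, -0.031080) → (0.760939, 1.392541)
(p(0.24), q(0.24)) ≈ (0.7609, 1.3925)

0.7609, 1.3925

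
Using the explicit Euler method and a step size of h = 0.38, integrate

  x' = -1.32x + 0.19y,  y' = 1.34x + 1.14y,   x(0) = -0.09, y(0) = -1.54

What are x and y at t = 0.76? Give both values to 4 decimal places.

Euler on (x,y): x_{n+1} = x_n + h·x', y_{n+1} = y_n + h·y'.
0.000000: (-0.090000, -1.540000); f=(-0.173800, -1.876200) → (-0.156044, -2.252956)
0.380000: (-0.156044, -2.252956); f=(-0.222084, -2.777469) → (-0.240436, -3.308394)
(x(0.76), y(0.76)) ≈ (-0.2404, -3.3084)

-0.2404, -3.3084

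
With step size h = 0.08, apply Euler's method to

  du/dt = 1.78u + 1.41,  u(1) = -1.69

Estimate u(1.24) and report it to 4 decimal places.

-2.1308

Euler: u_{n+1} = u_n + h·f(t_n, u_n).
t=1.000000, u=-1.690000: f=-1.598200 → u ← -1.690000 + 0.08·(-1.598200) = -1.817856
t=1.080000, u=-1.817856: f=-1.825784 → u ← -1.817856 + 0.08·(-1.825784) = -1.963919
t=1.160000, u=-1.963919: f=-2.085775 → u ← -1.963919 + 0.08·(-2.085775) = -2.130781
u(1.24) ≈ -2.1308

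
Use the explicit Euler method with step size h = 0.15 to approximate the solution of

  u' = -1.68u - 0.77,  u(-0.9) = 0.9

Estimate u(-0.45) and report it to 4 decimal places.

Euler: u_{n+1} = u_n + h·f(t_n, u_n).
t=-0.900000, u=0.900000: f=-2.282000 → u ← 0.900000 + 0.15·(-2.282000) = 0.557700
t=-0.750000, u=0.557700: f=-1.706936 → u ← 0.557700 + 0.15·(-1.706936) = 0.301660
t=-0.600000, u=0.301660: f=-1.276788 → u ← 0.301660 + 0.15·(-1.276788) = 0.110141
u(-0.45) ≈ 0.1101

0.1101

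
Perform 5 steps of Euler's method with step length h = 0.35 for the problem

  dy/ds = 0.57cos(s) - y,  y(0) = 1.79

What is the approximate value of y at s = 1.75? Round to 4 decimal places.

Euler: y_{n+1} = y_n + h·f(s_n, y_n).
s=0.000000, y=1.790000: f=-1.220000 → y ← 1.790000 + 0.35·(-1.220000) = 1.363000
s=0.350000, y=1.363000: f=-0.827558 → y ← 1.363000 + 0.35·(-0.827558) = 1.073355
s=0.700000, y=1.073355: f=-0.637395 → y ← 1.073355 + 0.35·(-0.637395) = 0.850267
s=1.050000, y=0.850267: f=-0.566651 → y ← 0.850267 + 0.35·(-0.566651) = 0.651939
s=1.400000, y=0.651939: f=-0.555057 → y ← 0.651939 + 0.35·(-0.555057) = 0.457669
y(1.75) ≈ 0.4577

0.4577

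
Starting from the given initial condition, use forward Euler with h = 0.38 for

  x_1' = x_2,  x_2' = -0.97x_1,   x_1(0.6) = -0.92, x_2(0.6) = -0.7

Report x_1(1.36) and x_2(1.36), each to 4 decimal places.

Euler on (x_1,x_2): x_1_{n+1} = x_1_n + h·x_1', x_2_{n+1} = x_2_n + h·x_2'.
0.600000: (-0.920000, -0.700000); f=(-0.700000, 0.892400) → (-1.186000, -0.360888)
0.980000: (-1.186000, -0.360888); f=(-0.360888, 1.150420) → (-1.323137, 0.076272)
(x_1(1.36), x_2(1.36)) ≈ (-1.3231, 0.0763)

-1.3231, 0.0763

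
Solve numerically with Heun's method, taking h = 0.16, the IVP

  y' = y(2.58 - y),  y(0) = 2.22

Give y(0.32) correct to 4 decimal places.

2.4052

Heun: k1 = f(x_n, y_n); k2 = f(x_n + h, y_n + h·k1); y_{n+1} = y_n + (h/2)·(k1 + k2).
x=0.000000, y=2.220000:
  k1 = f(0.000000, 2.220000) = 0.799200
  k2 = f(0.160000, 2.347872) = 0.545007
  y ← 2.220000 + (0.16/2)·(0.799200 + 0.545007) = 2.327537
x=0.160000, y=2.327537:
  k1 = f(0.160000, 2.327537) = 0.587618
  k2 = f(0.320000, 2.421555) = 0.383682
  y ← 2.327537 + (0.16/2)·(0.587618 + 0.383682) = 2.405241
y(0.32) ≈ 2.4052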